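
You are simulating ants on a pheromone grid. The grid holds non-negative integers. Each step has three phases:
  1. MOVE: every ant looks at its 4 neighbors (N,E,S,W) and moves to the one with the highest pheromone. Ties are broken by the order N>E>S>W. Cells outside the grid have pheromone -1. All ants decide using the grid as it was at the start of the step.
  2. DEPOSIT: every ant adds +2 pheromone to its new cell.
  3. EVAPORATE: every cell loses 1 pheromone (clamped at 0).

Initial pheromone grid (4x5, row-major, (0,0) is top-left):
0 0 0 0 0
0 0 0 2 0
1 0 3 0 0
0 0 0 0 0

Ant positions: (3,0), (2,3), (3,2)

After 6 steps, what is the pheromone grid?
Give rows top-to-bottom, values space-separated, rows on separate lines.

After step 1: ants at (2,0),(2,2),(2,2)
  0 0 0 0 0
  0 0 0 1 0
  2 0 6 0 0
  0 0 0 0 0
After step 2: ants at (1,0),(1,2),(1,2)
  0 0 0 0 0
  1 0 3 0 0
  1 0 5 0 0
  0 0 0 0 0
After step 3: ants at (2,0),(2,2),(2,2)
  0 0 0 0 0
  0 0 2 0 0
  2 0 8 0 0
  0 0 0 0 0
After step 4: ants at (1,0),(1,2),(1,2)
  0 0 0 0 0
  1 0 5 0 0
  1 0 7 0 0
  0 0 0 0 0
After step 5: ants at (2,0),(2,2),(2,2)
  0 0 0 0 0
  0 0 4 0 0
  2 0 10 0 0
  0 0 0 0 0
After step 6: ants at (1,0),(1,2),(1,2)
  0 0 0 0 0
  1 0 7 0 0
  1 0 9 0 0
  0 0 0 0 0

0 0 0 0 0
1 0 7 0 0
1 0 9 0 0
0 0 0 0 0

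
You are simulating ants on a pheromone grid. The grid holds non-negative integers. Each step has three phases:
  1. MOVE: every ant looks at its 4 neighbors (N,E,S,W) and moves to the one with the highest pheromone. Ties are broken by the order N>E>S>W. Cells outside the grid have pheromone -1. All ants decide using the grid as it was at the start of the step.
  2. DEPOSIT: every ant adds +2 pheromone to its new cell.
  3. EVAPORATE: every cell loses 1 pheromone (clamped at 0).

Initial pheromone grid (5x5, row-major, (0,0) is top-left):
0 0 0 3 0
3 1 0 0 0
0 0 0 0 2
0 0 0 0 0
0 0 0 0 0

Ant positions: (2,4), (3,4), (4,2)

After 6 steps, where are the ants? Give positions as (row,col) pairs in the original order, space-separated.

Step 1: ant0:(2,4)->N->(1,4) | ant1:(3,4)->N->(2,4) | ant2:(4,2)->N->(3,2)
  grid max=3 at (2,4)
Step 2: ant0:(1,4)->S->(2,4) | ant1:(2,4)->N->(1,4) | ant2:(3,2)->N->(2,2)
  grid max=4 at (2,4)
Step 3: ant0:(2,4)->N->(1,4) | ant1:(1,4)->S->(2,4) | ant2:(2,2)->N->(1,2)
  grid max=5 at (2,4)
Step 4: ant0:(1,4)->S->(2,4) | ant1:(2,4)->N->(1,4) | ant2:(1,2)->N->(0,2)
  grid max=6 at (2,4)
Step 5: ant0:(2,4)->N->(1,4) | ant1:(1,4)->S->(2,4) | ant2:(0,2)->E->(0,3)
  grid max=7 at (2,4)
Step 6: ant0:(1,4)->S->(2,4) | ant1:(2,4)->N->(1,4) | ant2:(0,3)->E->(0,4)
  grid max=8 at (2,4)

(2,4) (1,4) (0,4)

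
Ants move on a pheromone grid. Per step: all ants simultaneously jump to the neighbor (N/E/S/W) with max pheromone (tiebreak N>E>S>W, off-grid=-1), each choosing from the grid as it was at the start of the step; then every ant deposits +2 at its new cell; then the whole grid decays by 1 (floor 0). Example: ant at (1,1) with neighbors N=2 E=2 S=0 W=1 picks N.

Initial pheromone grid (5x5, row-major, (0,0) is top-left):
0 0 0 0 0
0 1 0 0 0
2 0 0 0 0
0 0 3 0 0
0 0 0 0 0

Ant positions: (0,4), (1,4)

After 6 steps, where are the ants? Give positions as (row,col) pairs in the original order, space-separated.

Step 1: ant0:(0,4)->S->(1,4) | ant1:(1,4)->N->(0,4)
  grid max=2 at (3,2)
Step 2: ant0:(1,4)->N->(0,4) | ant1:(0,4)->S->(1,4)
  grid max=2 at (0,4)
Step 3: ant0:(0,4)->S->(1,4) | ant1:(1,4)->N->(0,4)
  grid max=3 at (0,4)
Step 4: ant0:(1,4)->N->(0,4) | ant1:(0,4)->S->(1,4)
  grid max=4 at (0,4)
Step 5: ant0:(0,4)->S->(1,4) | ant1:(1,4)->N->(0,4)
  grid max=5 at (0,4)
Step 6: ant0:(1,4)->N->(0,4) | ant1:(0,4)->S->(1,4)
  grid max=6 at (0,4)

(0,4) (1,4)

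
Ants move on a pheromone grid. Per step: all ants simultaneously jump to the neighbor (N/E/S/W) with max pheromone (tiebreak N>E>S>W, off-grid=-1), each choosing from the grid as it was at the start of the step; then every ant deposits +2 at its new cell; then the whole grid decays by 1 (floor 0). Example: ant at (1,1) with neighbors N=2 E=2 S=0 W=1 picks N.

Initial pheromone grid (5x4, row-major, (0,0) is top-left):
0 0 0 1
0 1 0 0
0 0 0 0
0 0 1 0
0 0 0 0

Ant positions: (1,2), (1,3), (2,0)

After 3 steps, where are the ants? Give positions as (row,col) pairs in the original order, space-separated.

Step 1: ant0:(1,2)->W->(1,1) | ant1:(1,3)->N->(0,3) | ant2:(2,0)->N->(1,0)
  grid max=2 at (0,3)
Step 2: ant0:(1,1)->W->(1,0) | ant1:(0,3)->S->(1,3) | ant2:(1,0)->E->(1,1)
  grid max=3 at (1,1)
Step 3: ant0:(1,0)->E->(1,1) | ant1:(1,3)->N->(0,3) | ant2:(1,1)->W->(1,0)
  grid max=4 at (1,1)

(1,1) (0,3) (1,0)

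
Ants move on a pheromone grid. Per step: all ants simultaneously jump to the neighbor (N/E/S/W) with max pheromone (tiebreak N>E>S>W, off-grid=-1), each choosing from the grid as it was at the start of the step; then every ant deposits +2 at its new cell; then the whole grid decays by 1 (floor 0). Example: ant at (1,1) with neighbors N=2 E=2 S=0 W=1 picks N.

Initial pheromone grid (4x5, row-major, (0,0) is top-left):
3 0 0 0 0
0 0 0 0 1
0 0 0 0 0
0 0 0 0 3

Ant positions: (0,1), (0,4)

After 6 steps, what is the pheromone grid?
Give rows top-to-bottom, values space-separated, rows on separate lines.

After step 1: ants at (0,0),(1,4)
  4 0 0 0 0
  0 0 0 0 2
  0 0 0 0 0
  0 0 0 0 2
After step 2: ants at (0,1),(0,4)
  3 1 0 0 1
  0 0 0 0 1
  0 0 0 0 0
  0 0 0 0 1
After step 3: ants at (0,0),(1,4)
  4 0 0 0 0
  0 0 0 0 2
  0 0 0 0 0
  0 0 0 0 0
After step 4: ants at (0,1),(0,4)
  3 1 0 0 1
  0 0 0 0 1
  0 0 0 0 0
  0 0 0 0 0
After step 5: ants at (0,0),(1,4)
  4 0 0 0 0
  0 0 0 0 2
  0 0 0 0 0
  0 0 0 0 0
After step 6: ants at (0,1),(0,4)
  3 1 0 0 1
  0 0 0 0 1
  0 0 0 0 0
  0 0 0 0 0

3 1 0 0 1
0 0 0 0 1
0 0 0 0 0
0 0 0 0 0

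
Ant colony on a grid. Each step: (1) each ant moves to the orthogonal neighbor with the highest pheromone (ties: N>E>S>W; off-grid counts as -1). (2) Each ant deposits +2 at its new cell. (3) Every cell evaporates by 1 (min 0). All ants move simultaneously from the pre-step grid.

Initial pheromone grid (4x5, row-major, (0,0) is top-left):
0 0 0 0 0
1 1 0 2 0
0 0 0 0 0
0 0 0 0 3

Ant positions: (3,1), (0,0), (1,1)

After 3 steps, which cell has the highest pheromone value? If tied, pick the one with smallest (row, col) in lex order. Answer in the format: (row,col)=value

Answer: (1,0)=8

Derivation:
Step 1: ant0:(3,1)->N->(2,1) | ant1:(0,0)->S->(1,0) | ant2:(1,1)->W->(1,0)
  grid max=4 at (1,0)
Step 2: ant0:(2,1)->N->(1,1) | ant1:(1,0)->N->(0,0) | ant2:(1,0)->N->(0,0)
  grid max=3 at (0,0)
Step 3: ant0:(1,1)->W->(1,0) | ant1:(0,0)->S->(1,0) | ant2:(0,0)->S->(1,0)
  grid max=8 at (1,0)
Final grid:
  2 0 0 0 0
  8 0 0 0 0
  0 0 0 0 0
  0 0 0 0 0
Max pheromone 8 at (1,0)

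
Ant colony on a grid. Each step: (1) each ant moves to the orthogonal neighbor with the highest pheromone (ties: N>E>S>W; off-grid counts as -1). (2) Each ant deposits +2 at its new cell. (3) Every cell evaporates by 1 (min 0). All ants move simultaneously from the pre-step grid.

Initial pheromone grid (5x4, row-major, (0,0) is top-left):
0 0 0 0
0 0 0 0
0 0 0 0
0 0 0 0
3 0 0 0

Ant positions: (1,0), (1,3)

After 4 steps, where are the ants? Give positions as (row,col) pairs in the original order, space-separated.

Step 1: ant0:(1,0)->N->(0,0) | ant1:(1,3)->N->(0,3)
  grid max=2 at (4,0)
Step 2: ant0:(0,0)->E->(0,1) | ant1:(0,3)->S->(1,3)
  grid max=1 at (0,1)
Step 3: ant0:(0,1)->E->(0,2) | ant1:(1,3)->N->(0,3)
  grid max=1 at (0,2)
Step 4: ant0:(0,2)->E->(0,3) | ant1:(0,3)->W->(0,2)
  grid max=2 at (0,2)

(0,3) (0,2)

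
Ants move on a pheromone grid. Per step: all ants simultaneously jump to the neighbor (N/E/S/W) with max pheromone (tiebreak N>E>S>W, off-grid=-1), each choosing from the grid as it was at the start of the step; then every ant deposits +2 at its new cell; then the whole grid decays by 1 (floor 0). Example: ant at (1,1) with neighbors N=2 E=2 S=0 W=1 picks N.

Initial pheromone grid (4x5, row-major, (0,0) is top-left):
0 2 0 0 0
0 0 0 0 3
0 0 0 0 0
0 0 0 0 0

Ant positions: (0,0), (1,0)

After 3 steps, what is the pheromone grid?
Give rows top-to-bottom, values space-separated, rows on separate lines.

After step 1: ants at (0,1),(0,0)
  1 3 0 0 0
  0 0 0 0 2
  0 0 0 0 0
  0 0 0 0 0
After step 2: ants at (0,0),(0,1)
  2 4 0 0 0
  0 0 0 0 1
  0 0 0 0 0
  0 0 0 0 0
After step 3: ants at (0,1),(0,0)
  3 5 0 0 0
  0 0 0 0 0
  0 0 0 0 0
  0 0 0 0 0

3 5 0 0 0
0 0 0 0 0
0 0 0 0 0
0 0 0 0 0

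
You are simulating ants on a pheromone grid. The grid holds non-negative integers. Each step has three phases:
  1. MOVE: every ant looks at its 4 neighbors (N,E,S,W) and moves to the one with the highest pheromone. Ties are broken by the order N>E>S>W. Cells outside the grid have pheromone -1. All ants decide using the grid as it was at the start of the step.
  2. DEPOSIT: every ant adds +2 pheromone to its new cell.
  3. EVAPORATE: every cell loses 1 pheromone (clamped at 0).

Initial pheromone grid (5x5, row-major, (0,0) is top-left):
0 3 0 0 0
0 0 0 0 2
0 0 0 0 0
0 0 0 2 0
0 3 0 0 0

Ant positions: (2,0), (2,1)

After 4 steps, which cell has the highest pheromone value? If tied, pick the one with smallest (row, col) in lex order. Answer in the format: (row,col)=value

Answer: (0,1)=5

Derivation:
Step 1: ant0:(2,0)->N->(1,0) | ant1:(2,1)->N->(1,1)
  grid max=2 at (0,1)
Step 2: ant0:(1,0)->E->(1,1) | ant1:(1,1)->N->(0,1)
  grid max=3 at (0,1)
Step 3: ant0:(1,1)->N->(0,1) | ant1:(0,1)->S->(1,1)
  grid max=4 at (0,1)
Step 4: ant0:(0,1)->S->(1,1) | ant1:(1,1)->N->(0,1)
  grid max=5 at (0,1)
Final grid:
  0 5 0 0 0
  0 4 0 0 0
  0 0 0 0 0
  0 0 0 0 0
  0 0 0 0 0
Max pheromone 5 at (0,1)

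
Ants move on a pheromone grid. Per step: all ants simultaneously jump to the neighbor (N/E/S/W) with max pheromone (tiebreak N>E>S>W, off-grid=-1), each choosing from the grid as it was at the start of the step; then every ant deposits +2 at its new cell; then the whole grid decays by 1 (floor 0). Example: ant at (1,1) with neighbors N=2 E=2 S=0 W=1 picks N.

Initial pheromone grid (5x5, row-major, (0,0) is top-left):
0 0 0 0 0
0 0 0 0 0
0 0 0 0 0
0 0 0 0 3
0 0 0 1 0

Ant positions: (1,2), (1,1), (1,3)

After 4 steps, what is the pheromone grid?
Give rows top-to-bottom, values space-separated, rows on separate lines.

After step 1: ants at (0,2),(0,1),(0,3)
  0 1 1 1 0
  0 0 0 0 0
  0 0 0 0 0
  0 0 0 0 2
  0 0 0 0 0
After step 2: ants at (0,3),(0,2),(0,2)
  0 0 4 2 0
  0 0 0 0 0
  0 0 0 0 0
  0 0 0 0 1
  0 0 0 0 0
After step 3: ants at (0,2),(0,3),(0,3)
  0 0 5 5 0
  0 0 0 0 0
  0 0 0 0 0
  0 0 0 0 0
  0 0 0 0 0
After step 4: ants at (0,3),(0,2),(0,2)
  0 0 8 6 0
  0 0 0 0 0
  0 0 0 0 0
  0 0 0 0 0
  0 0 0 0 0

0 0 8 6 0
0 0 0 0 0
0 0 0 0 0
0 0 0 0 0
0 0 0 0 0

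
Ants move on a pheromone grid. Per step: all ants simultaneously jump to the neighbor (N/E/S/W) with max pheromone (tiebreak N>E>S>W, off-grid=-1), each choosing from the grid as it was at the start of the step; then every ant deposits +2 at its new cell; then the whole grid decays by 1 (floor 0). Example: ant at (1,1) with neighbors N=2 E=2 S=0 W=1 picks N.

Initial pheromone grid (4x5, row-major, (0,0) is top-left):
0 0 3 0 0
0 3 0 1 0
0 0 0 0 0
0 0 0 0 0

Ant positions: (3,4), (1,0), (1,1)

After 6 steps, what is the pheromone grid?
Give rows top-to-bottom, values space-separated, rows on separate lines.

After step 1: ants at (2,4),(1,1),(0,1)
  0 1 2 0 0
  0 4 0 0 0
  0 0 0 0 1
  0 0 0 0 0
After step 2: ants at (1,4),(0,1),(1,1)
  0 2 1 0 0
  0 5 0 0 1
  0 0 0 0 0
  0 0 0 0 0
After step 3: ants at (0,4),(1,1),(0,1)
  0 3 0 0 1
  0 6 0 0 0
  0 0 0 0 0
  0 0 0 0 0
After step 4: ants at (1,4),(0,1),(1,1)
  0 4 0 0 0
  0 7 0 0 1
  0 0 0 0 0
  0 0 0 0 0
After step 5: ants at (0,4),(1,1),(0,1)
  0 5 0 0 1
  0 8 0 0 0
  0 0 0 0 0
  0 0 0 0 0
After step 6: ants at (1,4),(0,1),(1,1)
  0 6 0 0 0
  0 9 0 0 1
  0 0 0 0 0
  0 0 0 0 0

0 6 0 0 0
0 9 0 0 1
0 0 0 0 0
0 0 0 0 0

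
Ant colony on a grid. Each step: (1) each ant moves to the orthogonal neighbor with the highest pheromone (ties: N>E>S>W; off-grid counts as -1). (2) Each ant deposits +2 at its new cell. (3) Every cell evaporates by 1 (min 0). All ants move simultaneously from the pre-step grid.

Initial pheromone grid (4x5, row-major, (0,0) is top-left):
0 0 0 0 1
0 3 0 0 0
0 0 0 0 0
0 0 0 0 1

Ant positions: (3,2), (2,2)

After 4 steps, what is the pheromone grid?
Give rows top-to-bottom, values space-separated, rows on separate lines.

After step 1: ants at (2,2),(1,2)
  0 0 0 0 0
  0 2 1 0 0
  0 0 1 0 0
  0 0 0 0 0
After step 2: ants at (1,2),(1,1)
  0 0 0 0 0
  0 3 2 0 0
  0 0 0 0 0
  0 0 0 0 0
After step 3: ants at (1,1),(1,2)
  0 0 0 0 0
  0 4 3 0 0
  0 0 0 0 0
  0 0 0 0 0
After step 4: ants at (1,2),(1,1)
  0 0 0 0 0
  0 5 4 0 0
  0 0 0 0 0
  0 0 0 0 0

0 0 0 0 0
0 5 4 0 0
0 0 0 0 0
0 0 0 0 0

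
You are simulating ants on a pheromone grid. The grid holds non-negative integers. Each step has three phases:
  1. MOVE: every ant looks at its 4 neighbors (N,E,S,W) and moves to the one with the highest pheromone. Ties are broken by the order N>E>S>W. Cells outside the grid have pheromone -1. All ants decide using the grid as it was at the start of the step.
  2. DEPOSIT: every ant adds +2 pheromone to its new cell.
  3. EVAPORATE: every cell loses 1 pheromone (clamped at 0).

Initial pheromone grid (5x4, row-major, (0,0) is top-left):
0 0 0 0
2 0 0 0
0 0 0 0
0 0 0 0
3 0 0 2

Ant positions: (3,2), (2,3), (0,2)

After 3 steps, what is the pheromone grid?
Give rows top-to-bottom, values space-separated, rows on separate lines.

After step 1: ants at (2,2),(1,3),(0,3)
  0 0 0 1
  1 0 0 1
  0 0 1 0
  0 0 0 0
  2 0 0 1
After step 2: ants at (1,2),(0,3),(1,3)
  0 0 0 2
  0 0 1 2
  0 0 0 0
  0 0 0 0
  1 0 0 0
After step 3: ants at (1,3),(1,3),(0,3)
  0 0 0 3
  0 0 0 5
  0 0 0 0
  0 0 0 0
  0 0 0 0

0 0 0 3
0 0 0 5
0 0 0 0
0 0 0 0
0 0 0 0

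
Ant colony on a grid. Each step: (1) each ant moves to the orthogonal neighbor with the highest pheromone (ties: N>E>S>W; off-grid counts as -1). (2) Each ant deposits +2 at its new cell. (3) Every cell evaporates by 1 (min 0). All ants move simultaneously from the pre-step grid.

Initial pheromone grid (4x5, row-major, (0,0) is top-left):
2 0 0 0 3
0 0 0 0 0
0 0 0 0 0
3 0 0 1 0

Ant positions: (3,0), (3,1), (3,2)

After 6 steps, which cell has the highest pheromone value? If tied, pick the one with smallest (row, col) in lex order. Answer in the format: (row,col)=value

Answer: (3,0)=9

Derivation:
Step 1: ant0:(3,0)->N->(2,0) | ant1:(3,1)->W->(3,0) | ant2:(3,2)->E->(3,3)
  grid max=4 at (3,0)
Step 2: ant0:(2,0)->S->(3,0) | ant1:(3,0)->N->(2,0) | ant2:(3,3)->N->(2,3)
  grid max=5 at (3,0)
Step 3: ant0:(3,0)->N->(2,0) | ant1:(2,0)->S->(3,0) | ant2:(2,3)->S->(3,3)
  grid max=6 at (3,0)
Step 4: ant0:(2,0)->S->(3,0) | ant1:(3,0)->N->(2,0) | ant2:(3,3)->N->(2,3)
  grid max=7 at (3,0)
Step 5: ant0:(3,0)->N->(2,0) | ant1:(2,0)->S->(3,0) | ant2:(2,3)->S->(3,3)
  grid max=8 at (3,0)
Step 6: ant0:(2,0)->S->(3,0) | ant1:(3,0)->N->(2,0) | ant2:(3,3)->N->(2,3)
  grid max=9 at (3,0)
Final grid:
  0 0 0 0 0
  0 0 0 0 0
  6 0 0 1 0
  9 0 0 1 0
Max pheromone 9 at (3,0)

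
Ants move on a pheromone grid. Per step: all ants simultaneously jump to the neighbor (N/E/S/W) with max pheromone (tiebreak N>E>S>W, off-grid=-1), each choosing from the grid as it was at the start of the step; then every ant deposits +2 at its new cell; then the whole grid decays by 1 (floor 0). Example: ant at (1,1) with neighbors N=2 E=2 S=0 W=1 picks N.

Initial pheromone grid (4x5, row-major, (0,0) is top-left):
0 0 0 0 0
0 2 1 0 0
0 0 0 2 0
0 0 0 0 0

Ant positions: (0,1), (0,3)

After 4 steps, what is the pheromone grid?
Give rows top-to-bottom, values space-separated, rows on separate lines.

After step 1: ants at (1,1),(0,4)
  0 0 0 0 1
  0 3 0 0 0
  0 0 0 1 0
  0 0 0 0 0
After step 2: ants at (0,1),(1,4)
  0 1 0 0 0
  0 2 0 0 1
  0 0 0 0 0
  0 0 0 0 0
After step 3: ants at (1,1),(0,4)
  0 0 0 0 1
  0 3 0 0 0
  0 0 0 0 0
  0 0 0 0 0
After step 4: ants at (0,1),(1,4)
  0 1 0 0 0
  0 2 0 0 1
  0 0 0 0 0
  0 0 0 0 0

0 1 0 0 0
0 2 0 0 1
0 0 0 0 0
0 0 0 0 0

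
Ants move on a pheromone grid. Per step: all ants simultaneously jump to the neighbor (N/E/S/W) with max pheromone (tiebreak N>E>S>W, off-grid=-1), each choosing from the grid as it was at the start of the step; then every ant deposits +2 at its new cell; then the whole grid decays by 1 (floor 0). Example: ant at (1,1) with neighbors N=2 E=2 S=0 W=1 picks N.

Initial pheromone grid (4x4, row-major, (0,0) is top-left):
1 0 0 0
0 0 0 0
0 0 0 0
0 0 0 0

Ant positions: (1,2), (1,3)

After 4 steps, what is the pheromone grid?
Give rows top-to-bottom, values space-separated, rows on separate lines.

After step 1: ants at (0,2),(0,3)
  0 0 1 1
  0 0 0 0
  0 0 0 0
  0 0 0 0
After step 2: ants at (0,3),(0,2)
  0 0 2 2
  0 0 0 0
  0 0 0 0
  0 0 0 0
After step 3: ants at (0,2),(0,3)
  0 0 3 3
  0 0 0 0
  0 0 0 0
  0 0 0 0
After step 4: ants at (0,3),(0,2)
  0 0 4 4
  0 0 0 0
  0 0 0 0
  0 0 0 0

0 0 4 4
0 0 0 0
0 0 0 0
0 0 0 0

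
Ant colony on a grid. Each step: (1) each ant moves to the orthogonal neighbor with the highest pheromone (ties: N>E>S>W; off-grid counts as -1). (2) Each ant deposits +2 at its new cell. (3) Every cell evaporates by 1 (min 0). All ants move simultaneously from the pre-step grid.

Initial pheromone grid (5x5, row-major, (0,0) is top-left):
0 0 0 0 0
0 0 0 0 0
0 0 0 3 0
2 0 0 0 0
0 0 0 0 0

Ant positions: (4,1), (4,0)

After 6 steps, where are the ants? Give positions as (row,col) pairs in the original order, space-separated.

Step 1: ant0:(4,1)->N->(3,1) | ant1:(4,0)->N->(3,0)
  grid max=3 at (3,0)
Step 2: ant0:(3,1)->W->(3,0) | ant1:(3,0)->E->(3,1)
  grid max=4 at (3,0)
Step 3: ant0:(3,0)->E->(3,1) | ant1:(3,1)->W->(3,0)
  grid max=5 at (3,0)
Step 4: ant0:(3,1)->W->(3,0) | ant1:(3,0)->E->(3,1)
  grid max=6 at (3,0)
Step 5: ant0:(3,0)->E->(3,1) | ant1:(3,1)->W->(3,0)
  grid max=7 at (3,0)
Step 6: ant0:(3,1)->W->(3,0) | ant1:(3,0)->E->(3,1)
  grid max=8 at (3,0)

(3,0) (3,1)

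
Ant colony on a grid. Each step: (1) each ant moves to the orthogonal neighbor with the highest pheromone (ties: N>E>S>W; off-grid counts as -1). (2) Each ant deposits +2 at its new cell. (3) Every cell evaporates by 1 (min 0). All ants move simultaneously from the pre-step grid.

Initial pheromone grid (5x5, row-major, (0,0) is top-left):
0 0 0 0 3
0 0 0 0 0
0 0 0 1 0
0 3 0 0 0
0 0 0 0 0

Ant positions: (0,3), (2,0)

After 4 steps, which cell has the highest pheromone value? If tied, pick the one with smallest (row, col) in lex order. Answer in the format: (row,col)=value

Answer: (0,4)=3

Derivation:
Step 1: ant0:(0,3)->E->(0,4) | ant1:(2,0)->N->(1,0)
  grid max=4 at (0,4)
Step 2: ant0:(0,4)->S->(1,4) | ant1:(1,0)->N->(0,0)
  grid max=3 at (0,4)
Step 3: ant0:(1,4)->N->(0,4) | ant1:(0,0)->E->(0,1)
  grid max=4 at (0,4)
Step 4: ant0:(0,4)->S->(1,4) | ant1:(0,1)->E->(0,2)
  grid max=3 at (0,4)
Final grid:
  0 0 1 0 3
  0 0 0 0 1
  0 0 0 0 0
  0 0 0 0 0
  0 0 0 0 0
Max pheromone 3 at (0,4)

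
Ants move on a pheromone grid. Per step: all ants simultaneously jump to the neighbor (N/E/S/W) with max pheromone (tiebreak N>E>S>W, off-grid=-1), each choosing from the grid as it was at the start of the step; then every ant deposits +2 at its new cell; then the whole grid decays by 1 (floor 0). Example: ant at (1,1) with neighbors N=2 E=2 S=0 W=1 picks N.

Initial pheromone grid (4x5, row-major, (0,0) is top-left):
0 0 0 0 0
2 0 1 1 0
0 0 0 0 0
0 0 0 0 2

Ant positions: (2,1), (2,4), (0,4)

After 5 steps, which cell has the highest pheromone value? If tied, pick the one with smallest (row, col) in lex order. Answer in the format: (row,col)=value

Answer: (3,4)=3

Derivation:
Step 1: ant0:(2,1)->N->(1,1) | ant1:(2,4)->S->(3,4) | ant2:(0,4)->S->(1,4)
  grid max=3 at (3,4)
Step 2: ant0:(1,1)->W->(1,0) | ant1:(3,4)->N->(2,4) | ant2:(1,4)->N->(0,4)
  grid max=2 at (1,0)
Step 3: ant0:(1,0)->N->(0,0) | ant1:(2,4)->S->(3,4) | ant2:(0,4)->S->(1,4)
  grid max=3 at (3,4)
Step 4: ant0:(0,0)->S->(1,0) | ant1:(3,4)->N->(2,4) | ant2:(1,4)->N->(0,4)
  grid max=2 at (1,0)
Step 5: ant0:(1,0)->N->(0,0) | ant1:(2,4)->S->(3,4) | ant2:(0,4)->S->(1,4)
  grid max=3 at (3,4)
Final grid:
  1 0 0 0 0
  1 0 0 0 1
  0 0 0 0 0
  0 0 0 0 3
Max pheromone 3 at (3,4)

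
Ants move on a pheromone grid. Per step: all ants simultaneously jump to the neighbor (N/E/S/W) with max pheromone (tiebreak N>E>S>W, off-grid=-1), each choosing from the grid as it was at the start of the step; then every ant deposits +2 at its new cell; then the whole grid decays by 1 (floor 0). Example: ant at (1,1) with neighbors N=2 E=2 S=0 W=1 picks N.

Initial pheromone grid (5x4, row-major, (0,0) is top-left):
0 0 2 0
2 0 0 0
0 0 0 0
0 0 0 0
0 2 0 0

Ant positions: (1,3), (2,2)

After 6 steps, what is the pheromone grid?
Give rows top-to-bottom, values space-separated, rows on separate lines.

After step 1: ants at (0,3),(1,2)
  0 0 1 1
  1 0 1 0
  0 0 0 0
  0 0 0 0
  0 1 0 0
After step 2: ants at (0,2),(0,2)
  0 0 4 0
  0 0 0 0
  0 0 0 0
  0 0 0 0
  0 0 0 0
After step 3: ants at (0,3),(0,3)
  0 0 3 3
  0 0 0 0
  0 0 0 0
  0 0 0 0
  0 0 0 0
After step 4: ants at (0,2),(0,2)
  0 0 6 2
  0 0 0 0
  0 0 0 0
  0 0 0 0
  0 0 0 0
After step 5: ants at (0,3),(0,3)
  0 0 5 5
  0 0 0 0
  0 0 0 0
  0 0 0 0
  0 0 0 0
After step 6: ants at (0,2),(0,2)
  0 0 8 4
  0 0 0 0
  0 0 0 0
  0 0 0 0
  0 0 0 0

0 0 8 4
0 0 0 0
0 0 0 0
0 0 0 0
0 0 0 0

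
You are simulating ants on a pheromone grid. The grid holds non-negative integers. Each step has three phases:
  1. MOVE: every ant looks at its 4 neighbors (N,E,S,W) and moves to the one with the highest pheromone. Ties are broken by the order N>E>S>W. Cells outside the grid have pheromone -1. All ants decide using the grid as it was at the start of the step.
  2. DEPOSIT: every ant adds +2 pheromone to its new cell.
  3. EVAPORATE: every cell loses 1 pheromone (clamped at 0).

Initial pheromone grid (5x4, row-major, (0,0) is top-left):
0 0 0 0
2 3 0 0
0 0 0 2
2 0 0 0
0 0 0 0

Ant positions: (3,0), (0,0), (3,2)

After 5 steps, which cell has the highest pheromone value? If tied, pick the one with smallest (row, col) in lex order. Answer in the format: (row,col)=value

Step 1: ant0:(3,0)->N->(2,0) | ant1:(0,0)->S->(1,0) | ant2:(3,2)->N->(2,2)
  grid max=3 at (1,0)
Step 2: ant0:(2,0)->N->(1,0) | ant1:(1,0)->E->(1,1) | ant2:(2,2)->E->(2,3)
  grid max=4 at (1,0)
Step 3: ant0:(1,0)->E->(1,1) | ant1:(1,1)->W->(1,0) | ant2:(2,3)->N->(1,3)
  grid max=5 at (1,0)
Step 4: ant0:(1,1)->W->(1,0) | ant1:(1,0)->E->(1,1) | ant2:(1,3)->S->(2,3)
  grid max=6 at (1,0)
Step 5: ant0:(1,0)->E->(1,1) | ant1:(1,1)->W->(1,0) | ant2:(2,3)->N->(1,3)
  grid max=7 at (1,0)
Final grid:
  0 0 0 0
  7 6 0 1
  0 0 0 1
  0 0 0 0
  0 0 0 0
Max pheromone 7 at (1,0)

Answer: (1,0)=7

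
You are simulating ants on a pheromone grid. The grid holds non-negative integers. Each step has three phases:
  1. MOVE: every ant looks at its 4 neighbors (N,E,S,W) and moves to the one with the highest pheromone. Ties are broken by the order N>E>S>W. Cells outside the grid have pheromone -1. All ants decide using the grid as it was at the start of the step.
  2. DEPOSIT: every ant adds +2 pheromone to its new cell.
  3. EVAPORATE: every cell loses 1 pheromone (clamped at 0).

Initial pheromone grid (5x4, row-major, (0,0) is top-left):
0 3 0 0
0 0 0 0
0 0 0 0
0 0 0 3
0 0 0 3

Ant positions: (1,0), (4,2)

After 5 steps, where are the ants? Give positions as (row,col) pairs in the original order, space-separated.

Step 1: ant0:(1,0)->N->(0,0) | ant1:(4,2)->E->(4,3)
  grid max=4 at (4,3)
Step 2: ant0:(0,0)->E->(0,1) | ant1:(4,3)->N->(3,3)
  grid max=3 at (0,1)
Step 3: ant0:(0,1)->E->(0,2) | ant1:(3,3)->S->(4,3)
  grid max=4 at (4,3)
Step 4: ant0:(0,2)->W->(0,1) | ant1:(4,3)->N->(3,3)
  grid max=3 at (0,1)
Step 5: ant0:(0,1)->E->(0,2) | ant1:(3,3)->S->(4,3)
  grid max=4 at (4,3)

(0,2) (4,3)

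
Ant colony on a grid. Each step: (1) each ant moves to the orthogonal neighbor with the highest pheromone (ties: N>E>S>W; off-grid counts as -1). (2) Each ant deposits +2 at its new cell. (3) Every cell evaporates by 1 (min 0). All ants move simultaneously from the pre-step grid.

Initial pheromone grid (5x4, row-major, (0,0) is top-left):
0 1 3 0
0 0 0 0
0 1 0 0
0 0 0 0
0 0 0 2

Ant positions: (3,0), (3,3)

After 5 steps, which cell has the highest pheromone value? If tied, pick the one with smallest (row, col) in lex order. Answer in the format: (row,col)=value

Answer: (4,3)=3

Derivation:
Step 1: ant0:(3,0)->N->(2,0) | ant1:(3,3)->S->(4,3)
  grid max=3 at (4,3)
Step 2: ant0:(2,0)->N->(1,0) | ant1:(4,3)->N->(3,3)
  grid max=2 at (4,3)
Step 3: ant0:(1,0)->N->(0,0) | ant1:(3,3)->S->(4,3)
  grid max=3 at (4,3)
Step 4: ant0:(0,0)->E->(0,1) | ant1:(4,3)->N->(3,3)
  grid max=2 at (4,3)
Step 5: ant0:(0,1)->E->(0,2) | ant1:(3,3)->S->(4,3)
  grid max=3 at (4,3)
Final grid:
  0 0 1 0
  0 0 0 0
  0 0 0 0
  0 0 0 0
  0 0 0 3
Max pheromone 3 at (4,3)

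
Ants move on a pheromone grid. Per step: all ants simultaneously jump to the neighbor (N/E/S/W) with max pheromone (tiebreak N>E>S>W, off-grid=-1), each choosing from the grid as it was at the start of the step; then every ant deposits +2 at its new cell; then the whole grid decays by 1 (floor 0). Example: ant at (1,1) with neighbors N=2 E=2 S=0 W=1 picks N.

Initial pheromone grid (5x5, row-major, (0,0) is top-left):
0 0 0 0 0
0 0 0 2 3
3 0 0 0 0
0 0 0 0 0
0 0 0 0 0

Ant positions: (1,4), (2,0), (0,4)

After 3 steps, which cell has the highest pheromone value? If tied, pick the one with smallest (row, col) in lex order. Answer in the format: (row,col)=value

Step 1: ant0:(1,4)->W->(1,3) | ant1:(2,0)->N->(1,0) | ant2:(0,4)->S->(1,4)
  grid max=4 at (1,4)
Step 2: ant0:(1,3)->E->(1,4) | ant1:(1,0)->S->(2,0) | ant2:(1,4)->W->(1,3)
  grid max=5 at (1,4)
Step 3: ant0:(1,4)->W->(1,3) | ant1:(2,0)->N->(1,0) | ant2:(1,3)->E->(1,4)
  grid max=6 at (1,4)
Final grid:
  0 0 0 0 0
  1 0 0 5 6
  2 0 0 0 0
  0 0 0 0 0
  0 0 0 0 0
Max pheromone 6 at (1,4)

Answer: (1,4)=6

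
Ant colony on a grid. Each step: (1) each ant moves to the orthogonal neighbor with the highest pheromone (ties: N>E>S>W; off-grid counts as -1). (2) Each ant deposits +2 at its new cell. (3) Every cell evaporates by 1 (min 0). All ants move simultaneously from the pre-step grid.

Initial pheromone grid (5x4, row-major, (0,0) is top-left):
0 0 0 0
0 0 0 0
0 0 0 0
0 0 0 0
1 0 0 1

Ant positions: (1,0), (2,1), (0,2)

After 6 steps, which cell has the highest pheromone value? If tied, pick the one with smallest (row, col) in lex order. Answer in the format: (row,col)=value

Answer: (0,1)=9

Derivation:
Step 1: ant0:(1,0)->N->(0,0) | ant1:(2,1)->N->(1,1) | ant2:(0,2)->E->(0,3)
  grid max=1 at (0,0)
Step 2: ant0:(0,0)->E->(0,1) | ant1:(1,1)->N->(0,1) | ant2:(0,3)->S->(1,3)
  grid max=3 at (0,1)
Step 3: ant0:(0,1)->E->(0,2) | ant1:(0,1)->E->(0,2) | ant2:(1,3)->N->(0,3)
  grid max=3 at (0,2)
Step 4: ant0:(0,2)->W->(0,1) | ant1:(0,2)->W->(0,1) | ant2:(0,3)->W->(0,2)
  grid max=5 at (0,1)
Step 5: ant0:(0,1)->E->(0,2) | ant1:(0,1)->E->(0,2) | ant2:(0,2)->W->(0,1)
  grid max=7 at (0,2)
Step 6: ant0:(0,2)->W->(0,1) | ant1:(0,2)->W->(0,1) | ant2:(0,1)->E->(0,2)
  grid max=9 at (0,1)
Final grid:
  0 9 8 0
  0 0 0 0
  0 0 0 0
  0 0 0 0
  0 0 0 0
Max pheromone 9 at (0,1)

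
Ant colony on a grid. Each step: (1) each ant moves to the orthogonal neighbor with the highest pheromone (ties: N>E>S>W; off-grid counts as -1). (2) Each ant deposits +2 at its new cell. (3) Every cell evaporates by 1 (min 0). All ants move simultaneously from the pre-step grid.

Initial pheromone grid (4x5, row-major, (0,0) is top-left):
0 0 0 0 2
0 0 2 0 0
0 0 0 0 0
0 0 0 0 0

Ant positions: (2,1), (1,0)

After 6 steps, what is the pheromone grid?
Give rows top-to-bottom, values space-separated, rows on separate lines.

After step 1: ants at (1,1),(0,0)
  1 0 0 0 1
  0 1 1 0 0
  0 0 0 0 0
  0 0 0 0 0
After step 2: ants at (1,2),(0,1)
  0 1 0 0 0
  0 0 2 0 0
  0 0 0 0 0
  0 0 0 0 0
After step 3: ants at (0,2),(0,2)
  0 0 3 0 0
  0 0 1 0 0
  0 0 0 0 0
  0 0 0 0 0
After step 4: ants at (1,2),(1,2)
  0 0 2 0 0
  0 0 4 0 0
  0 0 0 0 0
  0 0 0 0 0
After step 5: ants at (0,2),(0,2)
  0 0 5 0 0
  0 0 3 0 0
  0 0 0 0 0
  0 0 0 0 0
After step 6: ants at (1,2),(1,2)
  0 0 4 0 0
  0 0 6 0 0
  0 0 0 0 0
  0 0 0 0 0

0 0 4 0 0
0 0 6 0 0
0 0 0 0 0
0 0 0 0 0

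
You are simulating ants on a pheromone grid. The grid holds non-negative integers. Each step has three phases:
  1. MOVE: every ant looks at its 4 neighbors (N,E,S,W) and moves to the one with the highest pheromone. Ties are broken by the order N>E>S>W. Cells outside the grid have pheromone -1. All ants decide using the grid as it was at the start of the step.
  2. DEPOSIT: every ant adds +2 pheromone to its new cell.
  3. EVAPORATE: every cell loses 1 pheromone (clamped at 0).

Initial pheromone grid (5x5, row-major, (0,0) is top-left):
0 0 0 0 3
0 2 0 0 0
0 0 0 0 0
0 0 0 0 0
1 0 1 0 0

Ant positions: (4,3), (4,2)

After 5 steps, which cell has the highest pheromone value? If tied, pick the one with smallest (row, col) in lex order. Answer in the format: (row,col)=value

Answer: (4,2)=6

Derivation:
Step 1: ant0:(4,3)->W->(4,2) | ant1:(4,2)->N->(3,2)
  grid max=2 at (0,4)
Step 2: ant0:(4,2)->N->(3,2) | ant1:(3,2)->S->(4,2)
  grid max=3 at (4,2)
Step 3: ant0:(3,2)->S->(4,2) | ant1:(4,2)->N->(3,2)
  grid max=4 at (4,2)
Step 4: ant0:(4,2)->N->(3,2) | ant1:(3,2)->S->(4,2)
  grid max=5 at (4,2)
Step 5: ant0:(3,2)->S->(4,2) | ant1:(4,2)->N->(3,2)
  grid max=6 at (4,2)
Final grid:
  0 0 0 0 0
  0 0 0 0 0
  0 0 0 0 0
  0 0 5 0 0
  0 0 6 0 0
Max pheromone 6 at (4,2)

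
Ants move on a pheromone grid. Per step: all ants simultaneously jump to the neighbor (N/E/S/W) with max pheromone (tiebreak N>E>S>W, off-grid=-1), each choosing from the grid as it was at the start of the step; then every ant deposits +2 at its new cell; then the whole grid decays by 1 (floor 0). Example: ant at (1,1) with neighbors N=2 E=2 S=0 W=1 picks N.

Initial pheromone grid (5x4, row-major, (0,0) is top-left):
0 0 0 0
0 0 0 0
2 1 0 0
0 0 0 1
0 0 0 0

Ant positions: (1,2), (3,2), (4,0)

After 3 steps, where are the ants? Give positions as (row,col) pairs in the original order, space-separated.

Step 1: ant0:(1,2)->N->(0,2) | ant1:(3,2)->E->(3,3) | ant2:(4,0)->N->(3,0)
  grid max=2 at (3,3)
Step 2: ant0:(0,2)->E->(0,3) | ant1:(3,3)->N->(2,3) | ant2:(3,0)->N->(2,0)
  grid max=2 at (2,0)
Step 3: ant0:(0,3)->S->(1,3) | ant1:(2,3)->S->(3,3) | ant2:(2,0)->N->(1,0)
  grid max=2 at (3,3)

(1,3) (3,3) (1,0)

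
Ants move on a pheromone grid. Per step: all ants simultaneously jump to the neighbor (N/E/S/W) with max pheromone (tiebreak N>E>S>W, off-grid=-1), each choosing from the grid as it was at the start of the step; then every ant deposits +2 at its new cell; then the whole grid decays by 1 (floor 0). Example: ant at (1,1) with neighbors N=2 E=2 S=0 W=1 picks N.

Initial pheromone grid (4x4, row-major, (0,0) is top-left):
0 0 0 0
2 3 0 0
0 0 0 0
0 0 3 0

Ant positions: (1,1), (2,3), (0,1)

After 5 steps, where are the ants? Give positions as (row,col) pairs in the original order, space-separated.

Step 1: ant0:(1,1)->W->(1,0) | ant1:(2,3)->N->(1,3) | ant2:(0,1)->S->(1,1)
  grid max=4 at (1,1)
Step 2: ant0:(1,0)->E->(1,1) | ant1:(1,3)->N->(0,3) | ant2:(1,1)->W->(1,0)
  grid max=5 at (1,1)
Step 3: ant0:(1,1)->W->(1,0) | ant1:(0,3)->S->(1,3) | ant2:(1,0)->E->(1,1)
  grid max=6 at (1,1)
Step 4: ant0:(1,0)->E->(1,1) | ant1:(1,3)->N->(0,3) | ant2:(1,1)->W->(1,0)
  grid max=7 at (1,1)
Step 5: ant0:(1,1)->W->(1,0) | ant1:(0,3)->S->(1,3) | ant2:(1,0)->E->(1,1)
  grid max=8 at (1,1)

(1,0) (1,3) (1,1)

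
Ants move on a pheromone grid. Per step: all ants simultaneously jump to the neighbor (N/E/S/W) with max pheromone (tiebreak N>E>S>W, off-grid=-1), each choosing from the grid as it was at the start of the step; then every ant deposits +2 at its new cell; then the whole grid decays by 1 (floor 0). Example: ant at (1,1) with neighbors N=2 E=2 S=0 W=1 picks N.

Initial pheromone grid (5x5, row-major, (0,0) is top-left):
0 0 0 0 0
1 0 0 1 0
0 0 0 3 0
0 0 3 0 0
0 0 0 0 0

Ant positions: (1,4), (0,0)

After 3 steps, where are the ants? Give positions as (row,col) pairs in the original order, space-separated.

Step 1: ant0:(1,4)->W->(1,3) | ant1:(0,0)->S->(1,0)
  grid max=2 at (1,0)
Step 2: ant0:(1,3)->S->(2,3) | ant1:(1,0)->N->(0,0)
  grid max=3 at (2,3)
Step 3: ant0:(2,3)->N->(1,3) | ant1:(0,0)->S->(1,0)
  grid max=2 at (1,0)

(1,3) (1,0)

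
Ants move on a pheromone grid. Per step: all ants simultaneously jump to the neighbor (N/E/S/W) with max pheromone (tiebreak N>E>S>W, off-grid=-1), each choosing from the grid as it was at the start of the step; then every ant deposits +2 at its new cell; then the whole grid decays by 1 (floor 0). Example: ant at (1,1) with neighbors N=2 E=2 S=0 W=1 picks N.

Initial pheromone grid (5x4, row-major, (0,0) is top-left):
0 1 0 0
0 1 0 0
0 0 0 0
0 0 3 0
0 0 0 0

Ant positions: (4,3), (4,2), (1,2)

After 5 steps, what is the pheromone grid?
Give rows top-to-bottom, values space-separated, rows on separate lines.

After step 1: ants at (3,3),(3,2),(1,1)
  0 0 0 0
  0 2 0 0
  0 0 0 0
  0 0 4 1
  0 0 0 0
After step 2: ants at (3,2),(3,3),(0,1)
  0 1 0 0
  0 1 0 0
  0 0 0 0
  0 0 5 2
  0 0 0 0
After step 3: ants at (3,3),(3,2),(1,1)
  0 0 0 0
  0 2 0 0
  0 0 0 0
  0 0 6 3
  0 0 0 0
After step 4: ants at (3,2),(3,3),(0,1)
  0 1 0 0
  0 1 0 0
  0 0 0 0
  0 0 7 4
  0 0 0 0
After step 5: ants at (3,3),(3,2),(1,1)
  0 0 0 0
  0 2 0 0
  0 0 0 0
  0 0 8 5
  0 0 0 0

0 0 0 0
0 2 0 0
0 0 0 0
0 0 8 5
0 0 0 0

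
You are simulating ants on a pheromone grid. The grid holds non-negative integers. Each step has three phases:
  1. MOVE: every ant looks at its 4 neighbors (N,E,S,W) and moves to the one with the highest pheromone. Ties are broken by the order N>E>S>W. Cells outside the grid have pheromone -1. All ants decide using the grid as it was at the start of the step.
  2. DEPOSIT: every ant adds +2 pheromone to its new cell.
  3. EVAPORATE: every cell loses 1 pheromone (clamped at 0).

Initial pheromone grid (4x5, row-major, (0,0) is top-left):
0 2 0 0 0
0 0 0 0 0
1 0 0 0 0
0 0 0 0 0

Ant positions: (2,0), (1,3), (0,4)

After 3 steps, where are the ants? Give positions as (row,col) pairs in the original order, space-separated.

Step 1: ant0:(2,0)->N->(1,0) | ant1:(1,3)->N->(0,3) | ant2:(0,4)->S->(1,4)
  grid max=1 at (0,1)
Step 2: ant0:(1,0)->N->(0,0) | ant1:(0,3)->E->(0,4) | ant2:(1,4)->N->(0,4)
  grid max=3 at (0,4)
Step 3: ant0:(0,0)->E->(0,1) | ant1:(0,4)->S->(1,4) | ant2:(0,4)->S->(1,4)
  grid max=3 at (1,4)

(0,1) (1,4) (1,4)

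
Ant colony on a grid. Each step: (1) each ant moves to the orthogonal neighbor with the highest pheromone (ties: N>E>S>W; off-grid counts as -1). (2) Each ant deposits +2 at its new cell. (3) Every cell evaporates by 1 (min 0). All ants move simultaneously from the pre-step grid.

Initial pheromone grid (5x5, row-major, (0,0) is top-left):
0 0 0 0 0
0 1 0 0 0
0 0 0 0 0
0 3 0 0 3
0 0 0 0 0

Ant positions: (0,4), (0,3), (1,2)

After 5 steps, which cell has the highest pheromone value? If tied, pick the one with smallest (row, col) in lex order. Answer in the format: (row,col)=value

Answer: (0,4)=5

Derivation:
Step 1: ant0:(0,4)->S->(1,4) | ant1:(0,3)->E->(0,4) | ant2:(1,2)->W->(1,1)
  grid max=2 at (1,1)
Step 2: ant0:(1,4)->N->(0,4) | ant1:(0,4)->S->(1,4) | ant2:(1,1)->N->(0,1)
  grid max=2 at (0,4)
Step 3: ant0:(0,4)->S->(1,4) | ant1:(1,4)->N->(0,4) | ant2:(0,1)->S->(1,1)
  grid max=3 at (0,4)
Step 4: ant0:(1,4)->N->(0,4) | ant1:(0,4)->S->(1,4) | ant2:(1,1)->N->(0,1)
  grid max=4 at (0,4)
Step 5: ant0:(0,4)->S->(1,4) | ant1:(1,4)->N->(0,4) | ant2:(0,1)->S->(1,1)
  grid max=5 at (0,4)
Final grid:
  0 0 0 0 5
  0 2 0 0 5
  0 0 0 0 0
  0 0 0 0 0
  0 0 0 0 0
Max pheromone 5 at (0,4)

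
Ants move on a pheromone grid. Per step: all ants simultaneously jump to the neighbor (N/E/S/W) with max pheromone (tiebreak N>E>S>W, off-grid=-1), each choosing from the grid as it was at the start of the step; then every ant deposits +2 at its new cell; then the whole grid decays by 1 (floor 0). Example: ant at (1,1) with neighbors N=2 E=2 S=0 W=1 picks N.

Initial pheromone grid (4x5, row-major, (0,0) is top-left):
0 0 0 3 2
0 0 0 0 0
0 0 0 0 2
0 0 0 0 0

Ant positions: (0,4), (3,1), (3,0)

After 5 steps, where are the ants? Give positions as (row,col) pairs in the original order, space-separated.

Step 1: ant0:(0,4)->W->(0,3) | ant1:(3,1)->N->(2,1) | ant2:(3,0)->N->(2,0)
  grid max=4 at (0,3)
Step 2: ant0:(0,3)->E->(0,4) | ant1:(2,1)->W->(2,0) | ant2:(2,0)->E->(2,1)
  grid max=3 at (0,3)
Step 3: ant0:(0,4)->W->(0,3) | ant1:(2,0)->E->(2,1) | ant2:(2,1)->W->(2,0)
  grid max=4 at (0,3)
Step 4: ant0:(0,3)->E->(0,4) | ant1:(2,1)->W->(2,0) | ant2:(2,0)->E->(2,1)
  grid max=4 at (2,0)
Step 5: ant0:(0,4)->W->(0,3) | ant1:(2,0)->E->(2,1) | ant2:(2,1)->W->(2,0)
  grid max=5 at (2,0)

(0,3) (2,1) (2,0)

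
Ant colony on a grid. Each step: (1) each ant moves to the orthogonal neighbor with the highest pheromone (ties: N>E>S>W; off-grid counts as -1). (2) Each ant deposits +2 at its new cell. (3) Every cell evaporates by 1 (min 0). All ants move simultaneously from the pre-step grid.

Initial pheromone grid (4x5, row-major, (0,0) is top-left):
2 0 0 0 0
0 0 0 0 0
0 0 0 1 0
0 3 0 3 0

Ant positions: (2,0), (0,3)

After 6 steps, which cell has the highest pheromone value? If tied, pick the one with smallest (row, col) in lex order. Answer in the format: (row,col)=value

Step 1: ant0:(2,0)->N->(1,0) | ant1:(0,3)->E->(0,4)
  grid max=2 at (3,1)
Step 2: ant0:(1,0)->N->(0,0) | ant1:(0,4)->S->(1,4)
  grid max=2 at (0,0)
Step 3: ant0:(0,0)->E->(0,1) | ant1:(1,4)->N->(0,4)
  grid max=1 at (0,0)
Step 4: ant0:(0,1)->W->(0,0) | ant1:(0,4)->S->(1,4)
  grid max=2 at (0,0)
Step 5: ant0:(0,0)->E->(0,1) | ant1:(1,4)->N->(0,4)
  grid max=1 at (0,0)
Step 6: ant0:(0,1)->W->(0,0) | ant1:(0,4)->S->(1,4)
  grid max=2 at (0,0)
Final grid:
  2 0 0 0 0
  0 0 0 0 1
  0 0 0 0 0
  0 0 0 0 0
Max pheromone 2 at (0,0)

Answer: (0,0)=2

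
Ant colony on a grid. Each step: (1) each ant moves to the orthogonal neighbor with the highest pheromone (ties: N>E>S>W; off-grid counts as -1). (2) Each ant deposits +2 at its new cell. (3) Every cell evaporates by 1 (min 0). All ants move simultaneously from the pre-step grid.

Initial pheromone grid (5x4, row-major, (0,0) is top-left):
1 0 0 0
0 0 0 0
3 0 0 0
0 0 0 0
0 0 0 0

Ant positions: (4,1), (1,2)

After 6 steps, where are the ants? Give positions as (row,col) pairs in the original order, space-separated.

Step 1: ant0:(4,1)->N->(3,1) | ant1:(1,2)->N->(0,2)
  grid max=2 at (2,0)
Step 2: ant0:(3,1)->N->(2,1) | ant1:(0,2)->E->(0,3)
  grid max=1 at (0,3)
Step 3: ant0:(2,1)->W->(2,0) | ant1:(0,3)->S->(1,3)
  grid max=2 at (2,0)
Step 4: ant0:(2,0)->N->(1,0) | ant1:(1,3)->N->(0,3)
  grid max=1 at (0,3)
Step 5: ant0:(1,0)->S->(2,0) | ant1:(0,3)->S->(1,3)
  grid max=2 at (2,0)
Step 6: ant0:(2,0)->N->(1,0) | ant1:(1,3)->N->(0,3)
  grid max=1 at (0,3)

(1,0) (0,3)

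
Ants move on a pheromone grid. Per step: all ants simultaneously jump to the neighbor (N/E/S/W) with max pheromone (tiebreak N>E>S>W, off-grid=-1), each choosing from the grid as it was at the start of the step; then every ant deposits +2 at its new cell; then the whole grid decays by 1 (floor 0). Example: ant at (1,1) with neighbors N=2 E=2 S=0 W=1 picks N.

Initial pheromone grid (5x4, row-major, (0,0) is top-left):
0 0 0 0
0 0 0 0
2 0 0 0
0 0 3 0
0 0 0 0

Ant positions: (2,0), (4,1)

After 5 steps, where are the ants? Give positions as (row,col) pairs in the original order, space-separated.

Step 1: ant0:(2,0)->N->(1,0) | ant1:(4,1)->N->(3,1)
  grid max=2 at (3,2)
Step 2: ant0:(1,0)->S->(2,0) | ant1:(3,1)->E->(3,2)
  grid max=3 at (3,2)
Step 3: ant0:(2,0)->N->(1,0) | ant1:(3,2)->N->(2,2)
  grid max=2 at (3,2)
Step 4: ant0:(1,0)->S->(2,0) | ant1:(2,2)->S->(3,2)
  grid max=3 at (3,2)
Step 5: ant0:(2,0)->N->(1,0) | ant1:(3,2)->N->(2,2)
  grid max=2 at (3,2)

(1,0) (2,2)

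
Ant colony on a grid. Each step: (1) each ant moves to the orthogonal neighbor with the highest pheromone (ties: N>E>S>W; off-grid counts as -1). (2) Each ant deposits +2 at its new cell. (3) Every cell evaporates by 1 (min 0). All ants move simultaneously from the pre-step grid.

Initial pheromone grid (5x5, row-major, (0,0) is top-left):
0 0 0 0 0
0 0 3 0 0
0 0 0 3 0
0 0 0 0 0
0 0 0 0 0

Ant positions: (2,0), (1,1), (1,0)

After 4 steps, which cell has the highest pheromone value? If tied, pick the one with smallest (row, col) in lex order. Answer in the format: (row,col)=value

Step 1: ant0:(2,0)->N->(1,0) | ant1:(1,1)->E->(1,2) | ant2:(1,0)->N->(0,0)
  grid max=4 at (1,2)
Step 2: ant0:(1,0)->N->(0,0) | ant1:(1,2)->N->(0,2) | ant2:(0,0)->S->(1,0)
  grid max=3 at (1,2)
Step 3: ant0:(0,0)->S->(1,0) | ant1:(0,2)->S->(1,2) | ant2:(1,0)->N->(0,0)
  grid max=4 at (1,2)
Step 4: ant0:(1,0)->N->(0,0) | ant1:(1,2)->N->(0,2) | ant2:(0,0)->S->(1,0)
  grid max=4 at (0,0)
Final grid:
  4 0 1 0 0
  4 0 3 0 0
  0 0 0 0 0
  0 0 0 0 0
  0 0 0 0 0
Max pheromone 4 at (0,0)

Answer: (0,0)=4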